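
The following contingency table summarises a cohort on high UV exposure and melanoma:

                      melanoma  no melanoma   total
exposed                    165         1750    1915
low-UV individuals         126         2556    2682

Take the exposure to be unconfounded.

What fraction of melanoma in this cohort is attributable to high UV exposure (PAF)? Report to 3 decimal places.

PAF ≈ 0.258

p₁ = P(outcome | exposed) = 165/1915 = 0.086162
p₀ = P(outcome | unexposed) = 126/2682 = 0.04698
Exposure prevalence π = 1915/4597 = 0.41658; overall risk P(Y=1) = 0.063302.
Under exogeneity, PAF = [P(Y=1) − p₀]/P(Y=1).
PAF = (0.063302 − 0.04698) / 0.063302 ≈ 0.2578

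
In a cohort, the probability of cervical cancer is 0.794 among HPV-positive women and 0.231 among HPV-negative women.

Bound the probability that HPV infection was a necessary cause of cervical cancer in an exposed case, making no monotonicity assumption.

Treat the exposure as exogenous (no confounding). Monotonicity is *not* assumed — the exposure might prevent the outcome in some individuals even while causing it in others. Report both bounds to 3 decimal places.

Let p₁ = 0.794, p₀ = 0.231.
Under exogeneity alone the bounds on PN are max{0,(p₁−p₀)/p₁} ≤ PN ≤ min{1,(1−p₀)/p₁}.
  lower = (p₁ − p₀)/p₁ = 0.563 / 0.794 ≈ 0.7091
  upper = min{1, (1 − p₀)/p₁} = 0.769 / 0.794 ≈ 0.9685

0.709 ≤ PN ≤ 0.969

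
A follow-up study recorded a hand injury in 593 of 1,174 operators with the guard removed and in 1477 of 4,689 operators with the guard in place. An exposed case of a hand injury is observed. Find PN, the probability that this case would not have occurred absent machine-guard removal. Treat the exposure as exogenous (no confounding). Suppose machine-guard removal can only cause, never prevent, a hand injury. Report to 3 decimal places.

p₁ = P(outcome | exposed) = 593/1174 = 0.50511
p₀ = P(outcome | unexposed) = 1477/4689 = 0.31499
Under exogeneity and monotonicity, PN = (p₁ − p₀) / p₁.
PN = (0.50511 − 0.31499) / 0.50511 = 0.19012 / 0.50511 ≈ 0.3764

PN ≈ 0.376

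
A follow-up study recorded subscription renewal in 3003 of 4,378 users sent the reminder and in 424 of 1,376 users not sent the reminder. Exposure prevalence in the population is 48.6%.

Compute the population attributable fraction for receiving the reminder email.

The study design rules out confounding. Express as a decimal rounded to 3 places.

p₁ = P(outcome | exposed) = 3003/4378 = 0.68593
p₀ = P(outcome | unexposed) = 424/1376 = 0.30814
Overall risk P(Y=1) = π·p₁ + (1−π)·p₀ = 0.486×0.68593 + 0.514×0.30814 = 0.49175.
Under exogeneity, PAF = [P(Y=1) − p₀] / P(Y=1).
PAF = (0.49175 − 0.30814) / 0.49175 ≈ 0.3734

PAF ≈ 0.373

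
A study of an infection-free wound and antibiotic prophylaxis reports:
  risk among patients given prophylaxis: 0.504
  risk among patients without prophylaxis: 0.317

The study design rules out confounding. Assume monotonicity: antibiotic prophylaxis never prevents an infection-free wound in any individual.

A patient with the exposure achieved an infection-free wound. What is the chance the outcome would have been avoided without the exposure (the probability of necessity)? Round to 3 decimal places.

PN ≈ 0.371

Let p₁ = 0.504, p₀ = 0.317.
Under exogeneity and monotonicity, PN = (p₁ − p₀) / p₁.
PN = (0.504 − 0.317) / 0.504 = 0.187 / 0.504 ≈ 0.3710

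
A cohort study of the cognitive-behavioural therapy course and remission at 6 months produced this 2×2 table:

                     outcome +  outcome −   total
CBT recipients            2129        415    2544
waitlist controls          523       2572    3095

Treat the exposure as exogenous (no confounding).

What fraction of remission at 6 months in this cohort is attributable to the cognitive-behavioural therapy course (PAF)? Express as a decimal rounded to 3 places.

p₁ = P(outcome | exposed) = 2129/2544 = 0.83687
p₀ = P(outcome | unexposed) = 523/3095 = 0.16898
Exposure prevalence π = 2544/5639 = 0.45114; overall risk P(Y=1) = 0.4703.
Under exogeneity, PAF = [P(Y=1) − p₀]/P(Y=1).
PAF = (0.4703 − 0.16898) / 0.4703 ≈ 0.6407

PAF ≈ 0.641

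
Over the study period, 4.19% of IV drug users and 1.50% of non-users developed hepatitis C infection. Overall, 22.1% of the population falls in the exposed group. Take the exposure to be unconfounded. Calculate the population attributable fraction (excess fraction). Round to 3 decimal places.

p₁ = 0.0419, p₀ = 0.015.
Overall risk P(Y=1) = π·p₁ + (1−π)·p₀ = 0.221×0.0419 + 0.779×0.015 = 0.020945.
Under exogeneity, PAF = [P(Y=1) − p₀] / P(Y=1).
PAF = (0.020945 − 0.015) / 0.020945 ≈ 0.2838

PAF ≈ 0.284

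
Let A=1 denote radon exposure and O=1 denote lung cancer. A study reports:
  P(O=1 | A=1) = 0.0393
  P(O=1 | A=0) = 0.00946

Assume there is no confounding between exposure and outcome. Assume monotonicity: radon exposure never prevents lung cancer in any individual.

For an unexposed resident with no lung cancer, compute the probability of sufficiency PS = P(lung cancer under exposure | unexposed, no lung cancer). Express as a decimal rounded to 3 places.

Let p₁ = 0.0393, p₀ = 0.00946.
Under exogeneity and monotonicity, PS = (p₁ − p₀) / (1 − p₀).
PS = (0.0393 − 0.00946) / (1 − 0.00946) = 0.02984 / 0.99054 ≈ 0.0301

PS ≈ 0.030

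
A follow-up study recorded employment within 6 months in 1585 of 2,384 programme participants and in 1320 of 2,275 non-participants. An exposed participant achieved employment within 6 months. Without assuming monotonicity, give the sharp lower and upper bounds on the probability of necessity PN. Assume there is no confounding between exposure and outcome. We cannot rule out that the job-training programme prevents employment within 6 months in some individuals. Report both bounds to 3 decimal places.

0.127 ≤ PN ≤ 0.631

p₁ = P(outcome | exposed) = 1585/2384 = 0.66485
p₀ = P(outcome | unexposed) = 1320/2275 = 0.58022
Under exogeneity alone the bounds on PN are max{0,(p₁−p₀)/p₁} ≤ PN ≤ min{1,(1−p₀)/p₁}.
  lower = (p₁ − p₀)/p₁ = 0.084629 / 0.66485 ≈ 0.1273
  upper = min{1, (1 − p₀)/p₁} = 0.41978 / 0.66485 ≈ 0.6314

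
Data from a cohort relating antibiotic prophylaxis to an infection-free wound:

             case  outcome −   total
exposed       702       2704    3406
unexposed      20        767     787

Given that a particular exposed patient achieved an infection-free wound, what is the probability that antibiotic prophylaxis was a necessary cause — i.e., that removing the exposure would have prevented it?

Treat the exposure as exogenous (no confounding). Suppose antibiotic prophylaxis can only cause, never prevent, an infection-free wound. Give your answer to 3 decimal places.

PN ≈ 0.877

p₁ = P(outcome | exposed) = 702/3406 = 0.20611
p₀ = P(outcome | unexposed) = 20/787 = 0.025413
Under exogeneity and monotonicity, PN = (p₁ − p₀)/p₁.
PN = (0.20611 − 0.025413) / 0.20611 ≈ 0.8767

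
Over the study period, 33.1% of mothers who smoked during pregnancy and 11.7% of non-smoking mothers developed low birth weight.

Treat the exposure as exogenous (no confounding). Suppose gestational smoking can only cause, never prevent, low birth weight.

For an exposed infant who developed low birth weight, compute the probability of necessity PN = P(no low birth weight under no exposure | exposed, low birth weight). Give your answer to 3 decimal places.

p₁ = 0.331, p₀ = 0.117.
Under exogeneity and monotonicity, PN = (p₁ − p₀) / p₁.
PN = (0.331 − 0.117) / 0.331 = 0.214 / 0.331 ≈ 0.6465

PN ≈ 0.647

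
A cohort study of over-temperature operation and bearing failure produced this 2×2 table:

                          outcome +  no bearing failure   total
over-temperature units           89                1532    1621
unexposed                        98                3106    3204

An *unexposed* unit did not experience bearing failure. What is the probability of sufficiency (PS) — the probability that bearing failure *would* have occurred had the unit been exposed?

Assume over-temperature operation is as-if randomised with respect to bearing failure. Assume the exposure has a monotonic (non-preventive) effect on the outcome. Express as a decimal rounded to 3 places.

PS ≈ 0.025

p₁ = P(outcome | exposed) = 89/1621 = 0.054904
p₀ = P(outcome | unexposed) = 98/3204 = 0.030587
Under exogeneity and monotonicity, PS = (p₁ − p₀)/(1 − p₀).
PS = (0.054904 − 0.030587) / 0.96941 ≈ 0.0251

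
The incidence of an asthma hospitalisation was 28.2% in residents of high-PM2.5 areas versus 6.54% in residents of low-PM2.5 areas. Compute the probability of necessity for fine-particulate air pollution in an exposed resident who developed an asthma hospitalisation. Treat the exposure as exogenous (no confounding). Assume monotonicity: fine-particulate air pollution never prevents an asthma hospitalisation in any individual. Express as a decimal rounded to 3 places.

p₁ = 0.282, p₀ = 0.0654.
Under exogeneity and monotonicity, PN = (p₁ − p₀) / p₁.
PN = (0.282 − 0.0654) / 0.282 = 0.2166 / 0.282 ≈ 0.7681

PN ≈ 0.768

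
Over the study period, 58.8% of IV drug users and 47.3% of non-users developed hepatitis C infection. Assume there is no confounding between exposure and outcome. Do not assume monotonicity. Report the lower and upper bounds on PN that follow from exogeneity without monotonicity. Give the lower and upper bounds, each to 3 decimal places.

0.196 ≤ PN ≤ 0.896

p₁ = 0.588, p₀ = 0.473.
Under exogeneity alone the bounds on PN are max{0,(p₁−p₀)/p₁} ≤ PN ≤ min{1,(1−p₀)/p₁}.
  lower = (p₁ − p₀)/p₁ = 0.115 / 0.588 ≈ 0.1956
  upper = min{1, (1 − p₀)/p₁} = 0.527 / 0.588 ≈ 0.8963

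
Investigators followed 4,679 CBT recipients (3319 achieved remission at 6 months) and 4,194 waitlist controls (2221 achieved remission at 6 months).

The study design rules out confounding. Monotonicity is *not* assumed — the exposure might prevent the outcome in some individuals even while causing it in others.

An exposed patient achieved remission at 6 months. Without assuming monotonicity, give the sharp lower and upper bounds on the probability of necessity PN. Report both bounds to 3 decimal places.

p₁ = P(outcome | exposed) = 3319/4679 = 0.70934
p₀ = P(outcome | unexposed) = 2221/4194 = 0.52957
Under exogeneity alone the bounds on PN are max{0,(p₁−p₀)/p₁} ≤ PN ≤ min{1,(1−p₀)/p₁}.
  lower = (p₁ − p₀)/p₁ = 0.17977 / 0.70934 ≈ 0.2534
  upper = min{1, (1 − p₀)/p₁} = 0.47043 / 0.70934 ≈ 0.6632

0.253 ≤ PN ≤ 0.663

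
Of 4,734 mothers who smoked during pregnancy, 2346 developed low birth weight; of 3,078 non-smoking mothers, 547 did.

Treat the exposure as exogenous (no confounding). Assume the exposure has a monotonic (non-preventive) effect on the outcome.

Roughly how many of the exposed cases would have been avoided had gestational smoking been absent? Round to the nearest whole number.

about 1505 cases

p₁ = P(outcome | exposed) = 2346/4734 = 0.49556
p₀ = P(outcome | unexposed) = 547/3078 = 0.17771
PN = (p₁ − p₀)/p₁ = (0.49556 − 0.17771) / 0.49556 ≈ 0.64139.
Attributable cases ≈ PN × (exposed cases) = 0.64139 × 2346 ≈ 1504.71.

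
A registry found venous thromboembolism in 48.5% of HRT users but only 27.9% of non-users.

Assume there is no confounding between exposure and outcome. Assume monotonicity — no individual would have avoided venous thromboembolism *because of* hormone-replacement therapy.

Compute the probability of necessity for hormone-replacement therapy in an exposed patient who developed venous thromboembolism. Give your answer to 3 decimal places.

PN ≈ 0.425

p₁ = 0.485, p₀ = 0.279.
Under exogeneity and monotonicity, PN = (p₁ − p₀) / p₁.
PN = (0.485 − 0.279) / 0.485 = 0.206 / 0.485 ≈ 0.4247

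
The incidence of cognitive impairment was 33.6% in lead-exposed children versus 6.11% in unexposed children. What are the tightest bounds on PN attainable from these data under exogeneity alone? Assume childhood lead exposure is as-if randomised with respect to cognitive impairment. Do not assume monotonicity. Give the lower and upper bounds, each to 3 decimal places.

p₁ = 0.336, p₀ = 0.0611.
Under exogeneity alone the bounds on PN are max{0,(p₁−p₀)/p₁} ≤ PN ≤ min{1,(1−p₀)/p₁}.
  lower = (p₁ − p₀)/p₁ = 0.2749 / 0.336 ≈ 0.8182
  upper = min{1, (1 − p₀)/p₁} = 0.9389 / 0.336 ≈ 2.7943 → capped at 1

0.818 ≤ PN ≤ 1.000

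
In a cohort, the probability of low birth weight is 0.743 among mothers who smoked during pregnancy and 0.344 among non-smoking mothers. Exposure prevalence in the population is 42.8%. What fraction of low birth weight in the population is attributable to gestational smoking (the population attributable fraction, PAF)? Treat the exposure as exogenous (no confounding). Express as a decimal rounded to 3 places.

Let p₁ = 0.743, p₀ = 0.344.
Overall risk P(Y=1) = π·p₁ + (1−π)·p₀ = 0.428×0.743 + 0.572×0.344 = 0.51477.
Under exogeneity, PAF = [P(Y=1) − p₀] / P(Y=1).
PAF = (0.51477 − 0.344) / 0.51477 ≈ 0.3317

PAF ≈ 0.332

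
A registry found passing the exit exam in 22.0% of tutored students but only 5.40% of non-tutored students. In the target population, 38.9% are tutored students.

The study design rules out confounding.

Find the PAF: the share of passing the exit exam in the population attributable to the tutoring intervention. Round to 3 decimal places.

PAF ≈ 0.545

p₁ = 0.22, p₀ = 0.054.
Overall risk P(Y=1) = π·p₁ + (1−π)·p₀ = 0.389×0.22 + 0.611×0.054 = 0.11857.
Under exogeneity, PAF = [P(Y=1) − p₀] / P(Y=1).
PAF = (0.11857 − 0.054) / 0.11857 ≈ 0.5446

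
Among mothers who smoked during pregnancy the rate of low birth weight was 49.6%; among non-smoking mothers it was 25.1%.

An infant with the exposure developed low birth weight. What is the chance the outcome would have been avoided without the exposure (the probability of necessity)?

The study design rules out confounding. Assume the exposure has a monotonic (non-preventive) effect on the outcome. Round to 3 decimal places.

p₁ = 0.496, p₀ = 0.251.
Under exogeneity and monotonicity, PN = (p₁ − p₀) / p₁.
PN = (0.496 − 0.251) / 0.496 = 0.245 / 0.496 ≈ 0.4940

PN ≈ 0.494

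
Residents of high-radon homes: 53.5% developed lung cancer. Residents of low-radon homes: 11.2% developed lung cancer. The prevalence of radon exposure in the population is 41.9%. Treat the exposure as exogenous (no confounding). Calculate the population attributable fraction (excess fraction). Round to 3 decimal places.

PAF ≈ 0.613

p₁ = 0.535, p₀ = 0.112.
Overall risk P(Y=1) = π·p₁ + (1−π)·p₀ = 0.419×0.535 + 0.581×0.112 = 0.28924.
Under exogeneity, PAF = [P(Y=1) − p₀] / P(Y=1).
PAF = (0.28924 − 0.112) / 0.28924 ≈ 0.6128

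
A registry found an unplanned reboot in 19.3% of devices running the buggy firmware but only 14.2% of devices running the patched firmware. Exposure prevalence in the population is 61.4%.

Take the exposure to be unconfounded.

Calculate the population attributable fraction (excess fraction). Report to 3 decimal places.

p₁ = 0.193, p₀ = 0.142.
Overall risk P(Y=1) = π·p₁ + (1−π)·p₀ = 0.614×0.193 + 0.386×0.142 = 0.17331.
Under exogeneity, PAF = [P(Y=1) − p₀] / P(Y=1).
PAF = (0.17331 − 0.142) / 0.17331 ≈ 0.1807

PAF ≈ 0.181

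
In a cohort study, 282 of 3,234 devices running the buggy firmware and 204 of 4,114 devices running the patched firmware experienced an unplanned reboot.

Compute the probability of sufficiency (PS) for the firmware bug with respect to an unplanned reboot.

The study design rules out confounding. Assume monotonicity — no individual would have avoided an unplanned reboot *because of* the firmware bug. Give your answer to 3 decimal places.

p₁ = P(outcome | exposed) = 282/3234 = 0.087199
p₀ = P(outcome | unexposed) = 204/4114 = 0.049587
Under exogeneity and monotonicity, PS = (p₁ − p₀) / (1 − p₀).
PS = (0.087199 − 0.049587) / (1 − 0.049587) = 0.037612 / 0.95041 ≈ 0.0396

PS ≈ 0.040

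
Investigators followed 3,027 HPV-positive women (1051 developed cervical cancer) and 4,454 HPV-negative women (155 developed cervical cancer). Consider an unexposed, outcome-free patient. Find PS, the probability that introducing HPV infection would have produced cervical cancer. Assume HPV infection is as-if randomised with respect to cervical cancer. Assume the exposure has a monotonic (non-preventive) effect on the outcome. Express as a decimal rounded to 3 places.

p₁ = P(outcome | exposed) = 1051/3027 = 0.34721
p₀ = P(outcome | unexposed) = 155/4454 = 0.0348
Under exogeneity and monotonicity, PS = (p₁ − p₀) / (1 − p₀).
PS = (0.34721 − 0.0348) / (1 − 0.0348) = 0.31241 / 0.9652 ≈ 0.3237

PS ≈ 0.324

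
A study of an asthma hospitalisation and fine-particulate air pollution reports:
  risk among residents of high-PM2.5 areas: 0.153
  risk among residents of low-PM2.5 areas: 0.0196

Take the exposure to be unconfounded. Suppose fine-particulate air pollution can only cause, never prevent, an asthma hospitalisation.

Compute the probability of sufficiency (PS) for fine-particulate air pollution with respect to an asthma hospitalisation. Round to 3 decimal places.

Let p₁ = 0.153, p₀ = 0.0196.
Under exogeneity and monotonicity, PS = (p₁ − p₀) / (1 − p₀).
PS = (0.153 − 0.0196) / (1 − 0.0196) = 0.1334 / 0.9804 ≈ 0.1361

PS ≈ 0.136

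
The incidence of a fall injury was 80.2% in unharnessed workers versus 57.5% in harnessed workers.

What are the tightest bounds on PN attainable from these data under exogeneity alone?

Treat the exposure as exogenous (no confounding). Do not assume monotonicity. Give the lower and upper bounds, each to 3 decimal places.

p₁ = 0.802, p₀ = 0.575.
Under exogeneity alone the bounds on PN are max{0,(p₁−p₀)/p₁} ≤ PN ≤ min{1,(1−p₀)/p₁}.
  lower = (p₁ − p₀)/p₁ = 0.227 / 0.802 ≈ 0.2830
  upper = min{1, (1 − p₀)/p₁} = 0.425 / 0.802 ≈ 0.5299

0.283 ≤ PN ≤ 0.530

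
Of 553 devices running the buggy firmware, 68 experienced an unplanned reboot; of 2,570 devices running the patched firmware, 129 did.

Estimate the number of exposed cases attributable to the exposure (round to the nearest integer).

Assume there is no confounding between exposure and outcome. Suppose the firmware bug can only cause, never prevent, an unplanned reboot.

about 40 cases

p₁ = P(outcome | exposed) = 68/553 = 0.12297
p₀ = P(outcome | unexposed) = 129/2570 = 0.050195
PN = (p₁ − p₀)/p₁ = (0.12297 − 0.050195) / 0.12297 ≈ 0.59180.
Attributable cases ≈ PN × (exposed cases) = 0.59180 × 68 ≈ 40.24.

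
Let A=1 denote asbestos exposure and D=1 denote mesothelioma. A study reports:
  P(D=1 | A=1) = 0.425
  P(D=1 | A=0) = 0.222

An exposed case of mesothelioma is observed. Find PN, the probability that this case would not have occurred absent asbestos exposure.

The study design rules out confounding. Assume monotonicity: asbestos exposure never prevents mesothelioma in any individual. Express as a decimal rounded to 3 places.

PN ≈ 0.478

Let p₁ = 0.425, p₀ = 0.222.
Under exogeneity and monotonicity, PN = (p₁ − p₀) / p₁.
PN = (0.425 − 0.222) / 0.425 = 0.203 / 0.425 ≈ 0.4776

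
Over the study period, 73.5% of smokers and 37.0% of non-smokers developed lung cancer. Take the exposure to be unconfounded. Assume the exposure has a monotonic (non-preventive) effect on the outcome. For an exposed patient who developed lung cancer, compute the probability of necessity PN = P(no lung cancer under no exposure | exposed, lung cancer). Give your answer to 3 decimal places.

PN ≈ 0.497

p₁ = 0.735, p₀ = 0.37.
Under exogeneity and monotonicity, PN = (p₁ − p₀) / p₁.
PN = (0.735 − 0.37) / 0.735 = 0.365 / 0.735 ≈ 0.4966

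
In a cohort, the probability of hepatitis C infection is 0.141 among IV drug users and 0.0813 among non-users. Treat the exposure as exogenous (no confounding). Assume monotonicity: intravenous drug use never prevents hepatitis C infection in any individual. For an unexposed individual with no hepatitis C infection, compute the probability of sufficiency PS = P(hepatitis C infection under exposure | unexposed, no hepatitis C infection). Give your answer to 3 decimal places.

Let p₁ = 0.141, p₀ = 0.0813.
Under exogeneity and monotonicity, PS = (p₁ − p₀) / (1 − p₀).
PS = (0.141 − 0.0813) / (1 − 0.0813) = 0.0597 / 0.9187 ≈ 0.0650

PS ≈ 0.065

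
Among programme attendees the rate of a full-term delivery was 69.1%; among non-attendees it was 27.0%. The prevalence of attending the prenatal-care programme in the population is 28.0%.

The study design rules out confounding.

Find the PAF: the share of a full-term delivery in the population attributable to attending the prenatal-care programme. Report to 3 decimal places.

p₁ = 0.691, p₀ = 0.27.
Overall risk P(Y=1) = π·p₁ + (1−π)·p₀ = 0.28×0.691 + 0.72×0.27 = 0.38788.
Under exogeneity, PAF = [P(Y=1) − p₀] / P(Y=1).
PAF = (0.38788 − 0.27) / 0.38788 ≈ 0.3039

PAF ≈ 0.304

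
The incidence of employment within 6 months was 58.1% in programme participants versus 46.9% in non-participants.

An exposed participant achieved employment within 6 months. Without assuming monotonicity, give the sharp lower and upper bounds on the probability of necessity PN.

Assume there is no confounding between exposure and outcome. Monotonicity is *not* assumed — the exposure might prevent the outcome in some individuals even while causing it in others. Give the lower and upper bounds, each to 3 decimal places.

p₁ = 0.581, p₀ = 0.469.
Under exogeneity alone the bounds on PN are max{0,(p₁−p₀)/p₁} ≤ PN ≤ min{1,(1−p₀)/p₁}.
  lower = (p₁ − p₀)/p₁ = 0.112 / 0.581 ≈ 0.1928
  upper = min{1, (1 − p₀)/p₁} = 0.531 / 0.581 ≈ 0.9139

0.193 ≤ PN ≤ 0.914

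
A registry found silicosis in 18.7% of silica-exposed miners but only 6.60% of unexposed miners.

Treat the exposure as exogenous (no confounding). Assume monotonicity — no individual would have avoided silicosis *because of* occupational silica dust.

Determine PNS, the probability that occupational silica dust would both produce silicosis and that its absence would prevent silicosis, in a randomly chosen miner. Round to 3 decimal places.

PNS ≈ 0.121

p₁ = 0.187, p₀ = 0.066.
Under exogeneity and monotonicity, PNS = p₁ − p₀.
PNS = 0.187 − 0.066 = 0.121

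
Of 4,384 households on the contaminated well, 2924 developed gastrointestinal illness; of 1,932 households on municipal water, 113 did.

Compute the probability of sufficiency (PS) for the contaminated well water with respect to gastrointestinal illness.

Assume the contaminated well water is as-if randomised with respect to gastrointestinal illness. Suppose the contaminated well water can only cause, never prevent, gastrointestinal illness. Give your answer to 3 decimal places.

p₁ = P(outcome | exposed) = 2924/4384 = 0.66697
p₀ = P(outcome | unexposed) = 113/1932 = 0.058489
Under exogeneity and monotonicity, PS = (p₁ − p₀) / (1 − p₀).
PS = (0.66697 − 0.058489) / (1 − 0.058489) = 0.60848 / 0.94151 ≈ 0.6463

PS ≈ 0.646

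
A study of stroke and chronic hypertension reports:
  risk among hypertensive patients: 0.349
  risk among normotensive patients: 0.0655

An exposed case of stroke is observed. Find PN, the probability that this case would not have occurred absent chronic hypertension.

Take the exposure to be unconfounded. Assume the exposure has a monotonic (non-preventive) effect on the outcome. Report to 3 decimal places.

Let p₁ = 0.349, p₀ = 0.0655.
Under exogeneity and monotonicity, PN = (p₁ − p₀) / p₁.
PN = (0.349 − 0.0655) / 0.349 = 0.2835 / 0.349 ≈ 0.8123

PN ≈ 0.812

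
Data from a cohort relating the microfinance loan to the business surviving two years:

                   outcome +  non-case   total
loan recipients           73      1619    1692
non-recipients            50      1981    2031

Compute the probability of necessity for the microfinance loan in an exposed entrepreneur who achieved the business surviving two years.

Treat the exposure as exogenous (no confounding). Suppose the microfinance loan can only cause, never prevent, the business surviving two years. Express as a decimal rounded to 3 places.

PN ≈ 0.429

p₁ = P(outcome | exposed) = 73/1692 = 0.043144
p₀ = P(outcome | unexposed) = 50/2031 = 0.024618
Under exogeneity and monotonicity, PN = (p₁ − p₀)/p₁.
PN = (0.043144 − 0.024618) / 0.043144 ≈ 0.4294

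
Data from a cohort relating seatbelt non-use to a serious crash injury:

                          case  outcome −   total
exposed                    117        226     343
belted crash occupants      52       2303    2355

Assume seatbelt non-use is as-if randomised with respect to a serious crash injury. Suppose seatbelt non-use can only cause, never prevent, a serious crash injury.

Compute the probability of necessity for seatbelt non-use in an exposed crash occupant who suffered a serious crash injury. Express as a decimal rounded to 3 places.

p₁ = P(outcome | exposed) = 117/343 = 0.34111
p₀ = P(outcome | unexposed) = 52/2355 = 0.022081
Under exogeneity and monotonicity, PN = (p₁ − p₀) / p₁.
PN = (0.34111 − 0.022081) / 0.34111 = 0.31903 / 0.34111 ≈ 0.9353

PN ≈ 0.935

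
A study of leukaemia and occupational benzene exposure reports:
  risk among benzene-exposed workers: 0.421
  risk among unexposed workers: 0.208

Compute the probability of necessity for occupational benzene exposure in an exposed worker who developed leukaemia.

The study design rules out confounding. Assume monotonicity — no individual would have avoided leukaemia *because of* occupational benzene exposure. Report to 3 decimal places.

PN ≈ 0.506

Let p₁ = 0.421, p₀ = 0.208.
Under exogeneity and monotonicity, PN = (p₁ − p₀) / p₁.
PN = (0.421 − 0.208) / 0.421 = 0.213 / 0.421 ≈ 0.5059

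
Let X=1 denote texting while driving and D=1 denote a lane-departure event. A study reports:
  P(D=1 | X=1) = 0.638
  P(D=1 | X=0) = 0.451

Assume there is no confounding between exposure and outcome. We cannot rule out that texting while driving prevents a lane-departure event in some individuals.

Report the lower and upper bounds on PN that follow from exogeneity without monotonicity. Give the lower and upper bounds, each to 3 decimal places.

Let p₁ = 0.638, p₀ = 0.451.
Under exogeneity alone the bounds on PN are max{0,(p₁−p₀)/p₁} ≤ PN ≤ min{1,(1−p₀)/p₁}.
  lower = (p₁ − p₀)/p₁ = 0.187 / 0.638 ≈ 0.2931
  upper = min{1, (1 − p₀)/p₁} = 0.549 / 0.638 ≈ 0.8605

0.293 ≤ PN ≤ 0.861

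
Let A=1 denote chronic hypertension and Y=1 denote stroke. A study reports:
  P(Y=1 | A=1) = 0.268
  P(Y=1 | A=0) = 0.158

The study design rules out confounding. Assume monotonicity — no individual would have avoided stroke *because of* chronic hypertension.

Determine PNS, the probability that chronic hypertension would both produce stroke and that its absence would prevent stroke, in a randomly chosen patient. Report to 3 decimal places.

PNS ≈ 0.110

Let p₁ = 0.268, p₀ = 0.158.
Under exogeneity and monotonicity, PNS = p₁ − p₀.
PNS = 0.268 − 0.158 = 0.11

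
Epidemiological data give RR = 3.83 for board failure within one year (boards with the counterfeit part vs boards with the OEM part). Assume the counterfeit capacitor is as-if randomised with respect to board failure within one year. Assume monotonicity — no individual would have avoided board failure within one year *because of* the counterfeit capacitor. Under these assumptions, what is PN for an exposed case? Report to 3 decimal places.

Under exogeneity and monotonicity, PN = (RR − 1) / RR = 1 − 1/RR.
PN = (3.83 − 1) / 3.83 = 2.83 / 3.83 ≈ 0.7389

PN ≈ 0.739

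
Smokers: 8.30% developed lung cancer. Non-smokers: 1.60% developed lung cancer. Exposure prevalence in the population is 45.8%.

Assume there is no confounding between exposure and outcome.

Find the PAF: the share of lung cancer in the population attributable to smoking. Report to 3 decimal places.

PAF ≈ 0.657

p₁ = 0.083, p₀ = 0.016.
Overall risk P(Y=1) = π·p₁ + (1−π)·p₀ = 0.458×0.083 + 0.542×0.016 = 0.046686.
Under exogeneity, PAF = [P(Y=1) − p₀] / P(Y=1).
PAF = (0.046686 − 0.016) / 0.046686 ≈ 0.6573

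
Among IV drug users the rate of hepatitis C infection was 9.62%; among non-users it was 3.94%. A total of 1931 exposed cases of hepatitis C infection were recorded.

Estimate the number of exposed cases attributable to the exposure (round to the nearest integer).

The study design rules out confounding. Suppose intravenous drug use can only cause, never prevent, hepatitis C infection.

about 1140 cases

p₁ = 0.0962, p₀ = 0.0394.
PN = (p₁ − p₀)/p₁ = (0.0962 − 0.0394) / 0.0962 ≈ 0.59044.
Attributable cases ≈ PN × (exposed cases) = 0.59044 × 1931 ≈ 1140.13.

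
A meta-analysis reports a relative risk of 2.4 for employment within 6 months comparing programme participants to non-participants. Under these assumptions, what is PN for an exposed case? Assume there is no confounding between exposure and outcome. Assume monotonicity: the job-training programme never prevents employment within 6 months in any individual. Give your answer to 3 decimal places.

PN ≈ 0.583

Under exogeneity and monotonicity, PN = (RR − 1) / RR = 1 − 1/RR.
PN = (2.4 − 1) / 2.4 = 1.4 / 2.4 ≈ 0.5833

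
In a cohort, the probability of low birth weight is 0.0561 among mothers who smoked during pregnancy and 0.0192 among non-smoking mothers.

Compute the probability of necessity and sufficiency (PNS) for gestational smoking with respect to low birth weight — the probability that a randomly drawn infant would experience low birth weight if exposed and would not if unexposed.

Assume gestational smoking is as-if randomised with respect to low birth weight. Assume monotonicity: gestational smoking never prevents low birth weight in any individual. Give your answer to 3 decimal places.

Let p₁ = 0.0561, p₀ = 0.0192.
Under exogeneity and monotonicity, PNS = p₁ − p₀.
PNS = 0.0561 − 0.0192 = 0.0369

PNS ≈ 0.037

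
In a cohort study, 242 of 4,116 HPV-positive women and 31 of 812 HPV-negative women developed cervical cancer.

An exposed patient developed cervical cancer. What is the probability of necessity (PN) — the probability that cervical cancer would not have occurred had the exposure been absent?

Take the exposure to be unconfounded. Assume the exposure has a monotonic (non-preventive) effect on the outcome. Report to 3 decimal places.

PN ≈ 0.351

p₁ = P(outcome | exposed) = 242/4116 = 0.058795
p₀ = P(outcome | unexposed) = 31/812 = 0.038177
Under exogeneity and monotonicity, PN = (p₁ − p₀) / p₁.
PN = (0.058795 − 0.038177) / 0.058795 = 0.020618 / 0.058795 ≈ 0.3507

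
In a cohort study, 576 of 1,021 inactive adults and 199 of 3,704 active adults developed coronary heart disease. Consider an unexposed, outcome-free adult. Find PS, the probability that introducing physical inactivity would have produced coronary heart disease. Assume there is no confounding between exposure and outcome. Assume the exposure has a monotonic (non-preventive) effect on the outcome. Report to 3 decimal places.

p₁ = P(outcome | exposed) = 576/1021 = 0.56415
p₀ = P(outcome | unexposed) = 199/3704 = 0.053726
Under exogeneity and monotonicity, PS = (p₁ − p₀) / (1 − p₀).
PS = (0.56415 − 0.053726) / (1 − 0.053726) = 0.51043 / 0.94627 ≈ 0.5394

PS ≈ 0.539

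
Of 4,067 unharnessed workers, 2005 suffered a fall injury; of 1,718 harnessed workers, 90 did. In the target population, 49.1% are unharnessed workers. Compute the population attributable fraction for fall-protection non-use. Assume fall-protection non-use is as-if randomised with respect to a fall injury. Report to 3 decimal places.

p₁ = P(outcome | exposed) = 2005/4067 = 0.49299
p₀ = P(outcome | unexposed) = 90/1718 = 0.052386
Overall risk P(Y=1) = π·p₁ + (1−π)·p₀ = 0.491×0.49299 + 0.509×0.052386 = 0.26872.
Under exogeneity, PAF = [P(Y=1) − p₀] / P(Y=1).
PAF = (0.26872 − 0.052386) / 0.26872 ≈ 0.8051

PAF ≈ 0.805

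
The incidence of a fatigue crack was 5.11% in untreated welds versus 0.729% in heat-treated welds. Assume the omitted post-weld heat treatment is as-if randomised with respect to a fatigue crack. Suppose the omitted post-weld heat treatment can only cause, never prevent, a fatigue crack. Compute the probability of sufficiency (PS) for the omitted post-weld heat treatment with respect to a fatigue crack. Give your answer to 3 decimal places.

PS ≈ 0.044

p₁ = 0.0511, p₀ = 0.00729.
Under exogeneity and monotonicity, PS = (p₁ − p₀) / (1 − p₀).
PS = (0.0511 − 0.00729) / (1 − 0.00729) = 0.04381 / 0.99271 ≈ 0.0441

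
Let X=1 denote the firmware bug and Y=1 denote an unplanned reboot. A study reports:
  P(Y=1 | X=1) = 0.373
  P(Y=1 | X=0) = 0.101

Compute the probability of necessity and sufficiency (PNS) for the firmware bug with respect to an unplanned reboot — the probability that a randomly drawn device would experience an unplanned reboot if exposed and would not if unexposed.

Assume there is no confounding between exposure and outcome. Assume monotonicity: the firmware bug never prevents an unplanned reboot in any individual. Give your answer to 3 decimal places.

PNS ≈ 0.272

Let p₁ = 0.373, p₀ = 0.101.
Under exogeneity and monotonicity, PNS = p₁ − p₀.
PNS = 0.373 − 0.101 = 0.272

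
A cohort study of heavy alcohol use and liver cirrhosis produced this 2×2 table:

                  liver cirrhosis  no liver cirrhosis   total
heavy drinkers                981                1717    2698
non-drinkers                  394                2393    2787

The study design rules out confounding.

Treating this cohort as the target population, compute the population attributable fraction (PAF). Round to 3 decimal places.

p₁ = P(outcome | exposed) = 981/2698 = 0.3636
p₀ = P(outcome | unexposed) = 394/2787 = 0.14137
Exposure prevalence π = 2698/5485 = 0.49189; overall risk P(Y=1) = 0.25068.
Under exogeneity, PAF = [P(Y=1) − p₀]/P(Y=1).
PAF = (0.25068 − 0.14137) / 0.25068 ≈ 0.4361

PAF ≈ 0.436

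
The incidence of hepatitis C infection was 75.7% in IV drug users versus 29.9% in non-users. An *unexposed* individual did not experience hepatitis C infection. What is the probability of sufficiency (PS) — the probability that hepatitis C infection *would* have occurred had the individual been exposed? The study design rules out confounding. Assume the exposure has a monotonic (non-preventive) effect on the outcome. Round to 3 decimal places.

PS ≈ 0.653

p₁ = 0.757, p₀ = 0.299.
Under exogeneity and monotonicity, PS = (p₁ − p₀) / (1 − p₀).
PS = (0.757 − 0.299) / (1 − 0.299) = 0.458 / 0.701 ≈ 0.6534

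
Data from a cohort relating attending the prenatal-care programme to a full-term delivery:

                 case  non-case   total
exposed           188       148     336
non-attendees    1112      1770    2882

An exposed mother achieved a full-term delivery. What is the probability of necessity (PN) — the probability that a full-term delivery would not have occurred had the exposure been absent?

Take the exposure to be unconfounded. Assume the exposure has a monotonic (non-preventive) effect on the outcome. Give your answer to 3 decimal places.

PN ≈ 0.310

p₁ = P(outcome | exposed) = 188/336 = 0.55952
p₀ = P(outcome | unexposed) = 1112/2882 = 0.38584
Under exogeneity and monotonicity, PN = (p₁ − p₀)/p₁.
PN = (0.55952 − 0.38584) / 0.55952 ≈ 0.3104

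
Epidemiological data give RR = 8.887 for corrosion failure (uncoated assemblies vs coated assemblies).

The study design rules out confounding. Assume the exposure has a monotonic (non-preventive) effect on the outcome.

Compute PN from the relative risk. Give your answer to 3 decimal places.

PN ≈ 0.887

Under exogeneity and monotonicity, PN = (RR − 1) / RR = 1 − 1/RR.
PN = (8.887 − 1) / 8.887 = 7.887 / 8.887 ≈ 0.8875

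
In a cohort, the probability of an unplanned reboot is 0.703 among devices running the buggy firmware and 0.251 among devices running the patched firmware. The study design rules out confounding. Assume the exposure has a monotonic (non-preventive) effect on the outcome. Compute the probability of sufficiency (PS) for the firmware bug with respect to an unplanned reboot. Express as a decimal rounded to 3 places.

PS ≈ 0.603

Let p₁ = 0.703, p₀ = 0.251.
Under exogeneity and monotonicity, PS = (p₁ − p₀) / (1 − p₀).
PS = (0.703 − 0.251) / (1 − 0.251) = 0.452 / 0.749 ≈ 0.6035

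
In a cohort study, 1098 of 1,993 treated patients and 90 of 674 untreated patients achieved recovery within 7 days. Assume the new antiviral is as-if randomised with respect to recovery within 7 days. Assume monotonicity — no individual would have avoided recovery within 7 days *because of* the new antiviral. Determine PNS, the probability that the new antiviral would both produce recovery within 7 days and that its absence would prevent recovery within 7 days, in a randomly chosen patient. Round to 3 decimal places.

p₁ = P(outcome | exposed) = 1098/1993 = 0.55093
p₀ = P(outcome | unexposed) = 90/674 = 0.13353
Under exogeneity and monotonicity, PNS = p₁ − p₀.
PNS = 0.55093 − 0.13353 = 0.4174

PNS ≈ 0.417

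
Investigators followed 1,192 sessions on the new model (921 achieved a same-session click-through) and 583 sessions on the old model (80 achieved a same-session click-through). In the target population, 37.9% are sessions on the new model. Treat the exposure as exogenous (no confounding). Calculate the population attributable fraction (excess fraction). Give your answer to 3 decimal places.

PAF ≈ 0.637

p₁ = P(outcome | exposed) = 921/1192 = 0.77265
p₀ = P(outcome | unexposed) = 80/583 = 0.13722
Overall risk P(Y=1) = π·p₁ + (1−π)·p₀ = 0.379×0.77265 + 0.621×0.13722 = 0.37805.
Under exogeneity, PAF = [P(Y=1) − p₀] / P(Y=1).
PAF = (0.37805 − 0.13722) / 0.37805 ≈ 0.6370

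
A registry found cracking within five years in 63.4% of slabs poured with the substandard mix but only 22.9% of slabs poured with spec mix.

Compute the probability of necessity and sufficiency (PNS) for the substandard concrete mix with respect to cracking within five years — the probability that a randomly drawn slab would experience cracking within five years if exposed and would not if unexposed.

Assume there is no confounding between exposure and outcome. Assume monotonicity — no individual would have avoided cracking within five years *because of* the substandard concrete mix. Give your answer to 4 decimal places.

p₁ = 0.634, p₀ = 0.229.
Under exogeneity and monotonicity, PNS = p₁ − p₀.
PNS = 0.634 − 0.229 = 0.405

PNS ≈ 0.4050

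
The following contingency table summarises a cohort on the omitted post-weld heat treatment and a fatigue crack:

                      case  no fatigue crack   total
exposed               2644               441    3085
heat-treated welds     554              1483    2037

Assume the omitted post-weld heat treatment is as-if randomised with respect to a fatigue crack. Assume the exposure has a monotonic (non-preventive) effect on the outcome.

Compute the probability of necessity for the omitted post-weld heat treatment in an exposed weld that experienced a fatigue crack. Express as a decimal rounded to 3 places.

PN ≈ 0.683

p₁ = P(outcome | exposed) = 2644/3085 = 0.85705
p₀ = P(outcome | unexposed) = 554/2037 = 0.27197
Under exogeneity and monotonicity, PN = (p₁ − p₀) / p₁.
PN = (0.85705 − 0.27197) / 0.85705 = 0.58508 / 0.85705 ≈ 0.6827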